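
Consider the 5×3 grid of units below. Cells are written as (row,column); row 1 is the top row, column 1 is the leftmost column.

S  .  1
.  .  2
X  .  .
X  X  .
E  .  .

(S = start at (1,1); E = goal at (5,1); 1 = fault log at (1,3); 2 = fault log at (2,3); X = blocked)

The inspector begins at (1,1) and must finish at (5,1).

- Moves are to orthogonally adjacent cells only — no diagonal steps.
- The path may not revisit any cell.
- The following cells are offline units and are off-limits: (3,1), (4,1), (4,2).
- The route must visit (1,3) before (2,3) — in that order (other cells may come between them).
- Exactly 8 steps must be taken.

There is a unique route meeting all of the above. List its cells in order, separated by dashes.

The waypoints must appear in the order (1,3), (2,3), with no cell reused.
Route from (1,1): right 2 to (1,3), down 4 to (5,3), left 2 to (5,1) — 8 moves in all.
Check: order respected (1 at step 2, 2 at step 3); 8 moves as required.

(1,1) - (1,2) - (1,3) - (2,3) - (3,3) - (4,3) - (5,3) - (5,2) - (5,1)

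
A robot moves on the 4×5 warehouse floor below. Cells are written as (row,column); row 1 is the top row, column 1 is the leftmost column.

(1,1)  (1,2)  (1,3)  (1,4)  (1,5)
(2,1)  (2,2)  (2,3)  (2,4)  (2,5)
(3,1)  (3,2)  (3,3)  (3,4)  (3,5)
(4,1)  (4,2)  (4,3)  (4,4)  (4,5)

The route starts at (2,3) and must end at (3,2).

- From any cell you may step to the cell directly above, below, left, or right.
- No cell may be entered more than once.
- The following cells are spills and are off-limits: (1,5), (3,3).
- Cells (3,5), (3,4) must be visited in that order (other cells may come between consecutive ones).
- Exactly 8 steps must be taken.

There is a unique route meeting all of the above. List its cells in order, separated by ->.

The waypoints must appear in the order (3,5), (3,4), with no cell reused.
Route from (2,3): 2× right (reaching (2,5)), down to (3,5), left to (3,4), down to (4,4), 2× left (reaching (4,2)), up to (3,2) — 8 moves in all.
Check: order respected ((3,5) at step 3, (3,4) at step 4); 8 moves as required.

(2,3) -> (2,4) -> (2,5) -> (3,5) -> (3,4) -> (4,4) -> (4,3) -> (4,2) -> (3,2)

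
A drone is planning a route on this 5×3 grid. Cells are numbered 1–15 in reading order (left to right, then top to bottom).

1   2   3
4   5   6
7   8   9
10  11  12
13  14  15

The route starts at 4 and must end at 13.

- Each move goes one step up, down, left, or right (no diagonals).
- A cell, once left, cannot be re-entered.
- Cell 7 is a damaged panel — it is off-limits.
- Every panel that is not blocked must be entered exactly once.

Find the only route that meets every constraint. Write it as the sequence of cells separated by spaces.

Need to visit all 14 open cells exactly once, starting at 4 and ending at 13.
Cell 15 has only two open neighbours (12 and 14), so the path must pass straight through it: one of those is the cell it's entered from and the other is where it exits.
Route from 4: up 1 to 1, right 2 to 3, down 1 to 6, left 1 to 5, down 1 to 8, right 1 to 9, down 2 to 15, left 1 to 14, up 1 to 11, left 1 to 10, down 1 to 13 — 13 moves in all.
Check: all 14 open cells covered.

4 1 2 3 6 5 8 9 12 15 14 11 10 13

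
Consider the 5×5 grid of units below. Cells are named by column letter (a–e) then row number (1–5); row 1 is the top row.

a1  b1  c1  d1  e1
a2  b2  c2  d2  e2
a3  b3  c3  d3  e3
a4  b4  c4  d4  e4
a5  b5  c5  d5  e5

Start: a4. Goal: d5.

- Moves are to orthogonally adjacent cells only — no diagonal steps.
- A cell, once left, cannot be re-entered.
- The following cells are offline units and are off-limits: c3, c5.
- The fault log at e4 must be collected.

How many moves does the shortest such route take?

6

Any route passes through e4 somewhere between a4 and d5. Summing Manhattan distances along the two legs (a4 → e4 → d5) gives a lower bound of 4 + 2 = 6 moves.
A route of 6 moves achieves this: a4 → b4 → c4 → d4 → e4 → e5 → d5.
Since 6 matches the lower bound, it is optimal.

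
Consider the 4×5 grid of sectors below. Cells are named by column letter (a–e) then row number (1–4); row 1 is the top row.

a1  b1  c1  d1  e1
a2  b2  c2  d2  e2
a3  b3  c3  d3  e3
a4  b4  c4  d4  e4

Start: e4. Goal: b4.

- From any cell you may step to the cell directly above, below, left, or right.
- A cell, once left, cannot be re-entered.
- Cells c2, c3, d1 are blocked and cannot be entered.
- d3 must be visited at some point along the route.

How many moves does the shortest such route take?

5

Any route passes through d3 somewhere between e4 and b4. Summing Manhattan distances along the two legs (e4 → d3 → b4) gives a lower bound of 2 + 3 = 5 moves.
A route of 5 moves achieves this: e4 → e3 → d3 → d4 → c4 → b4.
Since 5 matches the lower bound, it is optimal.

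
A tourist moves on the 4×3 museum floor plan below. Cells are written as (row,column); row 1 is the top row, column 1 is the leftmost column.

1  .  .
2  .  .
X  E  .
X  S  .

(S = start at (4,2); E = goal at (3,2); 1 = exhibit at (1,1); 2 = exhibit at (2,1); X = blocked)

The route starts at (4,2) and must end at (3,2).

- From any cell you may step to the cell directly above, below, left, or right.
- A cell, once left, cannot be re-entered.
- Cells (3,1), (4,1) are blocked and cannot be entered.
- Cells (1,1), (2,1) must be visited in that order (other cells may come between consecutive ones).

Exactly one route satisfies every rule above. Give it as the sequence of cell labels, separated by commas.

(4,2), (4,3), (3,3), (2,3), (1,3), (1,2), (1,1), (2,1), (2,2), (3,2)

The waypoints must appear in the order (1,1), (2,1), with no cell reused.
Route from (4,2): right 1 to (4,3), up 3 to (1,3), left 2 to (1,1), down 1 to (2,1), right 1 to (2,2), down 1 to (3,2) — 9 moves in all.
Check: order respected (1 at step 6, 2 at step 7).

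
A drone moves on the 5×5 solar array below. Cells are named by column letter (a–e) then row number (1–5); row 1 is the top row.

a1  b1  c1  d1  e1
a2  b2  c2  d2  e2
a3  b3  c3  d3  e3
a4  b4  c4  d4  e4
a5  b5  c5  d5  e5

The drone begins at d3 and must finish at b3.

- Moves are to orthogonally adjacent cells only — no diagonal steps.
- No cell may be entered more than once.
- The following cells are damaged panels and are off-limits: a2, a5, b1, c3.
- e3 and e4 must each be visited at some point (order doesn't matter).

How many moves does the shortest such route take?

6

Any route passes through e3 and e4 in some order between d3 and b3. Summing Manhattan distances along each leg and taking the cheapest ordering (d3 → e3 → e4 → b3) gives a lower bound of 1 + 1 + 4 = 6 moves.
A route of 6 moves achieves this: d3 → e3 → e4 → d4 → c4 → b4 → b3.
Since 6 matches the lower bound, it is optimal.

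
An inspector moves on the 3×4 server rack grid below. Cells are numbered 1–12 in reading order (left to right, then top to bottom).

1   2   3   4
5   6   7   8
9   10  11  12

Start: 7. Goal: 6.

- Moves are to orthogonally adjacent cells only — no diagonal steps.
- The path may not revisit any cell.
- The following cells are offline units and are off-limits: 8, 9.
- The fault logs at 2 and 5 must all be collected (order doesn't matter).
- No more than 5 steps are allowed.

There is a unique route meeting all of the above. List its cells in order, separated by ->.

The 5-move cap with required stops at 2, 5 leaves no slack for detours.
Route from 7: up to 3, 2× left (reaching 1), down to 5, right to 6 — 5 moves in all.
Check: all required cells visited; 5 ≤ 5 moves.

7 -> 3 -> 2 -> 1 -> 5 -> 6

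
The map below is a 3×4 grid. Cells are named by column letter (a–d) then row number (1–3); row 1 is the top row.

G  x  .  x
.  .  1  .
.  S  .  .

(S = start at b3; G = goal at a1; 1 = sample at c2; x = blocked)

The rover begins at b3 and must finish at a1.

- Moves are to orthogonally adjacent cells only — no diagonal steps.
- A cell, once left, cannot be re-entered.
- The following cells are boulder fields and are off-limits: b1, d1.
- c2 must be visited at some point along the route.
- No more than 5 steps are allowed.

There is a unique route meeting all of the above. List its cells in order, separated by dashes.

Any route must reach c2 and still end at a1 within 5 moves, so the order of the required stops is forced.
Route from b3: right 1 to c3, up 1 to c2, left 2 to a2, up 1 to a1 — 5 moves in all.
Check: all required cells visited; 5 ≤ 5 moves.

b3 - c3 - c2 - b2 - a2 - a1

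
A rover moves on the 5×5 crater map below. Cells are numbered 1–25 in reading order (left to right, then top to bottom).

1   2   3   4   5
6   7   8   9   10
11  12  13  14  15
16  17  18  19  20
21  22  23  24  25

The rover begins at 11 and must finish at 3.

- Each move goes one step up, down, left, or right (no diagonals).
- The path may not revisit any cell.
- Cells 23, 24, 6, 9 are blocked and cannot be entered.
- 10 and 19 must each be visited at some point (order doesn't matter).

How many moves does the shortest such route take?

10

Any route passes through 10 and 19 in some order between 11 and 3. Summing Manhattan distances along each leg and taking the cheapest ordering (11 → 19 → 10 → 3) gives a lower bound of 4 + 3 + 3 = 10 moves.
A route of 10 moves achieves this: 11 → 16 → 17 → 18 → 19 → 14 → 15 → 10 → 5 → 4 → 3.
Since 10 matches the lower bound, it is optimal.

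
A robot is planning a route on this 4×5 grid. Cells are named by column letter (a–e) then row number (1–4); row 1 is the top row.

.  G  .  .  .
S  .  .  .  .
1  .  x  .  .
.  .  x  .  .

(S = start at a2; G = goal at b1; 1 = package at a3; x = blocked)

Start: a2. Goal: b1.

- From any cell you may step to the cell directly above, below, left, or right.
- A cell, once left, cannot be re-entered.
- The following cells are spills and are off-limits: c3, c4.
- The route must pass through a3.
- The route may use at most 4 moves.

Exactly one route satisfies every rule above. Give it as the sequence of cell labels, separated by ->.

a2 -> a3 -> b3 -> b2 -> b1

Any route must reach a3 and still end at b1 within 4 moves, so the order of the required stops is forced.
Route from a2: down 1 to a3, right 1 to b3, up 2 to b1 — 4 moves in all.
Check: all required cells visited; 4 ≤ 4 moves.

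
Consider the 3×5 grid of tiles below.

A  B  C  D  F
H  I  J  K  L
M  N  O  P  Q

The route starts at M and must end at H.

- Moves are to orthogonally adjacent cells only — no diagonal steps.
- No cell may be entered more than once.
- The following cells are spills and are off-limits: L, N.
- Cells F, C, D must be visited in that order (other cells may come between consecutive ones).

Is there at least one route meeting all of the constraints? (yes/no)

F must be visited but has only one open neighbour (D), and it is neither the start nor the goal — the route would have to enter and leave through D, re-entering it.

no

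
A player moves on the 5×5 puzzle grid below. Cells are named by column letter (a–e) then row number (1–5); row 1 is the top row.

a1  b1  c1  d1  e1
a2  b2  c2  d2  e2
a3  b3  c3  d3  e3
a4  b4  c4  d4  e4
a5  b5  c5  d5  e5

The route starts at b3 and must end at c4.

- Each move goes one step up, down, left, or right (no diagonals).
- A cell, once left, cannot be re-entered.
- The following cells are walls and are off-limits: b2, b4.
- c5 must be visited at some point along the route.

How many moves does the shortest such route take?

Any route passes through c5 somewhere between b3 and c4. Summing Manhattan distances along the two legs (b3 → c5 → c4) gives a lower bound of 3 + 1 = 4 moves.
The shortest route satisfying every rule uses 6 moves: b3 → a3 → a4 → a5 → b5 → c5 → c4.
The no-revisit rule (legs can't share cells) pushes the minimum above the 4-move bound; an exhaustive check rules out every length from 4 to 5, leaving 6 as the minimum.

6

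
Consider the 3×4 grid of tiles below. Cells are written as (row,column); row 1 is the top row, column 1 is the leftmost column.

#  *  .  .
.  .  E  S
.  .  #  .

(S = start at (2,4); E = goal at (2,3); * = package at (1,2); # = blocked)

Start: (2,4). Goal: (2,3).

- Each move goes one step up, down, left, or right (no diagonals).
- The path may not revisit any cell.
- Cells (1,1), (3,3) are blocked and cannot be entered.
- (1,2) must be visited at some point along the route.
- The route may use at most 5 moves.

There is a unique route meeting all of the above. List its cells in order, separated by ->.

(2,4) -> (1,4) -> (1,3) -> (1,2) -> (2,2) -> (2,3)

The budget equals the shortest possible length, so every move has to be on a shortest route through the required cells.
Route from (2,4): up 1 to (1,4), left 2 to (1,2), down 1 to (2,2), right 1 to (2,3) — 5 moves in all.
Check: all required cells visited; 5 ≤ 5 moves.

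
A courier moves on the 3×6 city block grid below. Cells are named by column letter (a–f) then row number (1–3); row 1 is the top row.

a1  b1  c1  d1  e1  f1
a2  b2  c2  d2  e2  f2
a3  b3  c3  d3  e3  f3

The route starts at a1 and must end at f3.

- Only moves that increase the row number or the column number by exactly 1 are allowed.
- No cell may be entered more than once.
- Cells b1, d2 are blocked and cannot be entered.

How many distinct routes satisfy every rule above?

A right/down-only route from a1 to f3 makes exactly 2 down-moves and 5 right-moves in some order.
With no other constraints that would be C(7,2) = 21 routes.
Subtract routes through each blocked cell (inclusion–exclusion for overlaps): − through b1: 15 − through d2: 12 + through b1&d2: 9 → 3.
That gives 3 routes.

3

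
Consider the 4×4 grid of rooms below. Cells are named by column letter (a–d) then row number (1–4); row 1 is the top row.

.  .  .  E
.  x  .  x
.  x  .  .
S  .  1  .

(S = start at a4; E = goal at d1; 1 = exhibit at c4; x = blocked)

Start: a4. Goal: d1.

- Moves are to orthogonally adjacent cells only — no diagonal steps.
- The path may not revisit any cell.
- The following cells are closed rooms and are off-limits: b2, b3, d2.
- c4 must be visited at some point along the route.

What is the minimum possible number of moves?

Any route passes through c4 somewhere between a4 and d1. Summing Manhattan distances along the two legs (a4 → c4 → d1) gives a lower bound of 2 + 4 = 6 moves.
A route of 6 moves achieves this: a4 → b4 → c4 → c3 → c2 → c1 → d1.
Since 6 matches the lower bound, it is optimal.

6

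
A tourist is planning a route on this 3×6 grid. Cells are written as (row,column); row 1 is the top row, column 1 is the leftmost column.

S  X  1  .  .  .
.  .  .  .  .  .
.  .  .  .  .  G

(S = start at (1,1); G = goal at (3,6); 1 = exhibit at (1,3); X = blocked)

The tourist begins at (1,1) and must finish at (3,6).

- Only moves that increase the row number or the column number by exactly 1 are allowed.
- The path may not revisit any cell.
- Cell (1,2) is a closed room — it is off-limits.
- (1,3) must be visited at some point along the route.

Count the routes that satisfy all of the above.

A right/down-only route from (1,1) to (3,6) makes exactly 2 down-moves and 5 right-moves in some order.
With no other constraints that would be C(7,2) = 21 routes.
Split at (1,3) and multiply the segment counts (each segment already excludes blocked cells): (1,1)→(1,3): 0; (1,3)→(3,6): 10; product = 0.
No route satisfies every constraint, so the count is 0.

0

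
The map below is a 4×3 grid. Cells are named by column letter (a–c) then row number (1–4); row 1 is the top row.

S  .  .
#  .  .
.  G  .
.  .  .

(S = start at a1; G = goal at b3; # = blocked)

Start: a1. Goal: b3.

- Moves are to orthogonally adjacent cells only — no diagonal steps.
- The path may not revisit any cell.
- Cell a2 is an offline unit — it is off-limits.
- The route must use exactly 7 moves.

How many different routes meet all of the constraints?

Need simple routes of exactly 7 moves from a1 to b3 (Manhattan distance 3, so 2 moves are spent on a detour and 2 undoing it).
Enumerating: a1 b1 b2 c2 c3 c4 b4 b3 | a1 b1 c1 c2 c3 c4 b4 b3.
That gives 2 routes.

2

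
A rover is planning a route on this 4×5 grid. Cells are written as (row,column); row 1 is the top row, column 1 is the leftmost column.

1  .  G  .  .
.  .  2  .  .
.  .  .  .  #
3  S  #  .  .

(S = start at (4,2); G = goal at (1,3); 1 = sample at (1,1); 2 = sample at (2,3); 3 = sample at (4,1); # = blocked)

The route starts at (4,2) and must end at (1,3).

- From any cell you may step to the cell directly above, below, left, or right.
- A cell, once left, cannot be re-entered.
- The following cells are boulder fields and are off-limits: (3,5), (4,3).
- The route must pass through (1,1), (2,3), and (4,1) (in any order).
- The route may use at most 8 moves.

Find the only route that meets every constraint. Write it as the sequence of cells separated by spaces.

(4,2) (4,1) (3,1) (2,1) (1,1) (1,2) (2,2) (2,3) (1,3)

The budget equals the shortest possible length, so every move has to be on a shortest route through the required cells.
Route from (4,2): left to (4,1), 3× up (reaching (1,1)), right to (1,2), down to (2,2), right to (2,3), up to (1,3) — 8 moves in all.
Check: all required cells visited; 8 ≤ 8 moves.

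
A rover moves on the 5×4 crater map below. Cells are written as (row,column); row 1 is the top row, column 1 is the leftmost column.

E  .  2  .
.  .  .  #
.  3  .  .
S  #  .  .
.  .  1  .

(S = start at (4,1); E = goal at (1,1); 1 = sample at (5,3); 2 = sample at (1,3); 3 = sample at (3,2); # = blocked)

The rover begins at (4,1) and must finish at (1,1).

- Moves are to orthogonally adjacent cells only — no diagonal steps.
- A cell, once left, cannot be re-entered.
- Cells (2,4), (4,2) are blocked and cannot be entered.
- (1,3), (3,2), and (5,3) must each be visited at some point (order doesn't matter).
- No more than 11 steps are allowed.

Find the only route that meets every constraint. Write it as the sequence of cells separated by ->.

Any route must reach (1,3), (3,2), and (5,3) and still end at (1,1) within 11 moves, so the order of the required stops is forced.
Route from (4,1): down to (5,1), 2× right (reaching (5,3)), 2× up (reaching (3,3)), left to (3,2), up to (2,2), right to (2,3), up to (1,3), 2× left (reaching (1,1)) — 11 moves in all.
Check: all required cells visited; 11 ≤ 11 moves.

(4,1) -> (5,1) -> (5,2) -> (5,3) -> (4,3) -> (3,3) -> (3,2) -> (2,2) -> (2,3) -> (1,3) -> (1,2) -> (1,1)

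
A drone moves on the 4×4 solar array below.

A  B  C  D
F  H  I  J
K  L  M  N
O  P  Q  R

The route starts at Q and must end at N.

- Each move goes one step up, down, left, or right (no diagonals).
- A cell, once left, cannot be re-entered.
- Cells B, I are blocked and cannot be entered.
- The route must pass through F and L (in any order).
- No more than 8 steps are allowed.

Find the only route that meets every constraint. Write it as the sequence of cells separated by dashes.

The budget equals the shortest possible length, so every move has to be on a shortest route through the required cells.
Route from Q: 2× left (reaching O), 2× up (reaching F), right to H, down to L, 2× right (reaching N) — 8 moves in all.
Check: all required cells visited; 8 ≤ 8 moves.

Q - P - O - K - F - H - L - M - N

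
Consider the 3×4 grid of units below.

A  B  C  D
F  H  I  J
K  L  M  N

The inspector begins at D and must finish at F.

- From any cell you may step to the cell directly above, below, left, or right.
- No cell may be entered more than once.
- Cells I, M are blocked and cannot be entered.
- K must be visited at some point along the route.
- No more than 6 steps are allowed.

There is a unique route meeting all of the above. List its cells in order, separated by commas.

D, C, B, H, L, K, F

The 6-move cap with required stops at K leaves no slack for detours.
Route from D: left 2 to B, down 2 to L, left 1 to K, up 1 to F — 6 moves in all.
Check: all required cells visited; 6 ≤ 6 moves.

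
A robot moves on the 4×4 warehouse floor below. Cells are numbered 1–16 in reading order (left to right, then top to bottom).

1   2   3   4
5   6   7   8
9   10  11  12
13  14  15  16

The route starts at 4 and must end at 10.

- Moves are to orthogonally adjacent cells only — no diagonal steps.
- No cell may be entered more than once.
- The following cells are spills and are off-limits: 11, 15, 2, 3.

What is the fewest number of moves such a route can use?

The Manhattan distance from 4 to 10 is |1−3| + |4−2| = 4, so at least 4 moves are needed.
A route of 4 moves achieves this: 4 → 8 → 7 → 6 → 10.
Since 4 matches the lower bound, it is optimal.

4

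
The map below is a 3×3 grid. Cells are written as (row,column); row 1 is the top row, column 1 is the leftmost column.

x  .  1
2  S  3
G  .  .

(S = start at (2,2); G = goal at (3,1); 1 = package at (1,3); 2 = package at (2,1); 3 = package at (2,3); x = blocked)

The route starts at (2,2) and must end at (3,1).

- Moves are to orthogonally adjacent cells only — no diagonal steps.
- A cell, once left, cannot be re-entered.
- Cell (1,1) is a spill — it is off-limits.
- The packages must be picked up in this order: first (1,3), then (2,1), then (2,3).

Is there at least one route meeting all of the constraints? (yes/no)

Even ignoring the required order, no revisit-free route from (2,2) to (3,1) manages to pass through all of (1,3), (2,1), and (2,3): branching out from (2,2), every path either misses one of them or, having collected them, can no longer reach (3,1) without re-entering a cell.

no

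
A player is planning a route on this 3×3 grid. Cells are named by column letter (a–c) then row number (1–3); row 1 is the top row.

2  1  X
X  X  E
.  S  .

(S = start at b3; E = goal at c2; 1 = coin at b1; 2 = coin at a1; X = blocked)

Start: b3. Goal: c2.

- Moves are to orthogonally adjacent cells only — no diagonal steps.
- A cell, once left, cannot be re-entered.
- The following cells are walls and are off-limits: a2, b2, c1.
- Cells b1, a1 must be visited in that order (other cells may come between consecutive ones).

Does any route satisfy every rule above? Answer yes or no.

The blocked cells wall b1 off from b3 completely — no sequence of moves reaches it at all, so no route can satisfy the rules.

no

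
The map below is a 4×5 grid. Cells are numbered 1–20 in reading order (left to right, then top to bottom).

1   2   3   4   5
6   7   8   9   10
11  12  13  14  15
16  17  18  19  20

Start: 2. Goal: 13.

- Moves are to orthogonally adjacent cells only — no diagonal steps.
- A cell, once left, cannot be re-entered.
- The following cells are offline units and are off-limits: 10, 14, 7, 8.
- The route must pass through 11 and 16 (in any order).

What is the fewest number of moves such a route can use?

Any route passes through 11 and 16 in some order between 2 and 13. Summing Manhattan distances along each leg and taking the cheapest ordering (2 → 16 → 11 → 13) gives a lower bound of 4 + 1 + 2 = 7 moves.
A route of 7 moves achieves this: 2 → 1 → 6 → 11 → 16 → 17 → 12 → 13.
Since 7 matches the lower bound, it is optimal.

7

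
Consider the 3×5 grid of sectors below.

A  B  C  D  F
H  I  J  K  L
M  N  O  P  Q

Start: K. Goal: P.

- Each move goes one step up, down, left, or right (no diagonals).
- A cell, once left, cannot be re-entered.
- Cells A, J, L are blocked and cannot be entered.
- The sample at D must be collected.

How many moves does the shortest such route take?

7

Any route passes through D somewhere between K and P. Summing Manhattan distances along the two legs (K → D → P) gives a lower bound of 1 + 2 = 3 moves.
The shortest route satisfying every rule uses 7 moves: K → D → C → B → I → N → O → P.
The bound of 3 isn't tight here; checking systematically, no route of length 3 through 6 satisfies every constraint (on a 4-connected grid the length of any start-to-goal walk has the same parity as the Manhattan bound, so only lengths 3, 5, 7, … need checking), so 7 is the minimum.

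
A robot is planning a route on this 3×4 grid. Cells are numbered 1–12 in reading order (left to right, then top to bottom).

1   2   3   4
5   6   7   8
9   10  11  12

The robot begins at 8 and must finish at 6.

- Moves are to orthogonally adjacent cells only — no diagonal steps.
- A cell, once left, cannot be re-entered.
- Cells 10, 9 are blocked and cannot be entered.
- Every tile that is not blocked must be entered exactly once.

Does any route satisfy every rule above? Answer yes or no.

Colour the cells like a checkerboard: each orthogonal step flips colour, so a Hamiltonian route alternates colours. Here there are 5 cells of one colour and 5 of the other, with start on the same colour as the goal — the counts and endpoints can't be arranged into an alternating sequence of length 10, so no Hamiltonian route exists.

no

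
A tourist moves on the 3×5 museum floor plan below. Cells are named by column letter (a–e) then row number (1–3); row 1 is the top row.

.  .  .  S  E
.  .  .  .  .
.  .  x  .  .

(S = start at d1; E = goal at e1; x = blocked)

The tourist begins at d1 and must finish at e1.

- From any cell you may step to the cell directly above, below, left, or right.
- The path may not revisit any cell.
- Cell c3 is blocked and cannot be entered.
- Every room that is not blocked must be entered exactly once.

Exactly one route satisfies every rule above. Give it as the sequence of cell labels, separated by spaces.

Need to visit all 14 open cells exactly once, starting at d1 and ending at e1.
Cell b3 has only two open neighbours (b2 and a3), so the path must pass straight through it: one of those is the cell it's entered from and the other is where it exits.
Route from d1: 3× left (reaching a1), 2× down (reaching a3), right to b3, up to b2, 2× right (reaching d2), down to d3, right to e3, 2× up (reaching e1) — 13 moves in all.
Check: all 14 open cells covered.

d1 c1 b1 a1 a2 a3 b3 b2 c2 d2 d3 e3 e2 e1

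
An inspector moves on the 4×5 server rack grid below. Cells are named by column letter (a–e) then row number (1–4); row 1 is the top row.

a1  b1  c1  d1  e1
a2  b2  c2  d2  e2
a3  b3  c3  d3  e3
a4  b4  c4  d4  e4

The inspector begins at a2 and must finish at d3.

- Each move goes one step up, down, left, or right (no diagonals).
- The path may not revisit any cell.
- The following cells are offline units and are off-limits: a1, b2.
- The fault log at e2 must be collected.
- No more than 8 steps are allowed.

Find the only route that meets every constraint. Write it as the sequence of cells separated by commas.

The budget equals the shortest possible length, so every move has to be on a shortest route through the required cells.
Route from a2: down to a3, 2× right (reaching c3), up to c2, 2× right (reaching e2), down to e3, left to d3 — 8 moves in all.
Check: all required cells visited; 8 ≤ 8 moves.

a2, a3, b3, c3, c2, d2, e2, e3, d3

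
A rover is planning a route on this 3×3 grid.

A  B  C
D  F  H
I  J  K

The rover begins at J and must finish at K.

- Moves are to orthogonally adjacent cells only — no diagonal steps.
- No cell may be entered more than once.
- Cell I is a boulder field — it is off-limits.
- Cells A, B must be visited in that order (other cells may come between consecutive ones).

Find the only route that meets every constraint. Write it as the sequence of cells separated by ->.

The waypoints must appear in the order A, B, with no cell reused.
Route from J: up 1 to F, left 1 to D, up 1 to A, right 2 to C, down 2 to K — 7 moves in all.
Check: order respected (A at step 3, B at step 4).

J -> F -> D -> A -> B -> C -> H -> K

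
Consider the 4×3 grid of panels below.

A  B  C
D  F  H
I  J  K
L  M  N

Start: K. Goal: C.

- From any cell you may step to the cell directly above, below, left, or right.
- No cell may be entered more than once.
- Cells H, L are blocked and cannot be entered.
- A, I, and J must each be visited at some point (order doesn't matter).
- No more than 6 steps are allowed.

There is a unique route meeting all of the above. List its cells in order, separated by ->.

K -> J -> I -> D -> A -> B -> C

The 6-move cap with required stops at A, I, J leaves no slack for detours.
Route from K: 2× left (reaching I), 2× up (reaching A), 2× right (reaching C) — 6 moves in all.
Check: all required cells visited; 6 ≤ 6 moves.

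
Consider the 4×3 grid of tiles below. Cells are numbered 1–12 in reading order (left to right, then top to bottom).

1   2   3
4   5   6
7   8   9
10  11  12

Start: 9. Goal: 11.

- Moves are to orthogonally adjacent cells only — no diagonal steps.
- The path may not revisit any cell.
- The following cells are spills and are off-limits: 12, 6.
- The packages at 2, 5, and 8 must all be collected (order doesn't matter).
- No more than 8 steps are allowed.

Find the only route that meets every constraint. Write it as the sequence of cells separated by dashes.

The budget equals the shortest possible length, so every move has to be on a shortest route through the required cells.
Route from 9: left 1 to 8, up 2 to 2, left 1 to 1, down 3 to 10, right 1 to 11 — 8 moves in all.
Check: all required cells visited; 8 ≤ 8 moves.

9 - 8 - 5 - 2 - 1 - 4 - 7 - 10 - 11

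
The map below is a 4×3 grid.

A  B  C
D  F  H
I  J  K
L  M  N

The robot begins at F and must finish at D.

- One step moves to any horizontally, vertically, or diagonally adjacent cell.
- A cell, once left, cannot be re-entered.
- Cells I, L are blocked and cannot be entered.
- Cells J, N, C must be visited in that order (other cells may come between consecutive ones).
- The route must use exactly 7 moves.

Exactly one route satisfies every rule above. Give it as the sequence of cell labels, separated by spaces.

The waypoints must appear in the order J, N, C, with no cell reused.
Route from F: down to J, down-right to N, 3× up (reaching C), left to B, down-left to D — 7 moves in all.
Check: order respected (J at step 1, N at step 2, C at step 5); 7 moves as required.

F J N K H C B D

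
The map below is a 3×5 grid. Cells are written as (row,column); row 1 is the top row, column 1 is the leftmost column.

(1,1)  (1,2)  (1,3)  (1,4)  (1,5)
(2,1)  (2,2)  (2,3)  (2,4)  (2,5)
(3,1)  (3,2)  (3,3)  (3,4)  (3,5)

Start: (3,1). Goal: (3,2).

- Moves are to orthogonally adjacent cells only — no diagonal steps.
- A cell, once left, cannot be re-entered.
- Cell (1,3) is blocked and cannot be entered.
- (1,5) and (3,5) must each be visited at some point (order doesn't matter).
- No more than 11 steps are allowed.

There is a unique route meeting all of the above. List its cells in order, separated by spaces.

The budget equals the shortest possible length, so every move has to be on a shortest route through the required cells.
Route from (3,1): up 1 to (2,1), right 3 to (2,4), up 1 to (1,4), right 1 to (1,5), down 2 to (3,5), left 3 to (3,2) — 11 moves in all.
Check: all required cells visited; 11 ≤ 11 moves.

(3,1) (2,1) (2,2) (2,3) (2,4) (1,4) (1,5) (2,5) (3,5) (3,4) (3,3) (3,2)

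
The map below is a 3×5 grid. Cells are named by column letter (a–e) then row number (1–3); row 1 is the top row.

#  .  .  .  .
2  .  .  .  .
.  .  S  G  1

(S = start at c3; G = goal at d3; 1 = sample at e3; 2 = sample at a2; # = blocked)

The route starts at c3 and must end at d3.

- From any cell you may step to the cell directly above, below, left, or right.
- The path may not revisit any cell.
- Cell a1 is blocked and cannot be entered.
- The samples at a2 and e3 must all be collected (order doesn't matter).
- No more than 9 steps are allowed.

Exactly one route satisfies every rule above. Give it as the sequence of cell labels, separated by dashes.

Any route must reach a2 and e3 and still end at d3 within 9 moves, so the order of the required stops is forced.
Route from c3: left 2 to a3, up 1 to a2, right 4 to e2, down 1 to e3, left 1 to d3 — 9 moves in all.
Check: all required cells visited; 9 ≤ 9 moves.

c3 - b3 - a3 - a2 - b2 - c2 - d2 - e2 - e3 - d3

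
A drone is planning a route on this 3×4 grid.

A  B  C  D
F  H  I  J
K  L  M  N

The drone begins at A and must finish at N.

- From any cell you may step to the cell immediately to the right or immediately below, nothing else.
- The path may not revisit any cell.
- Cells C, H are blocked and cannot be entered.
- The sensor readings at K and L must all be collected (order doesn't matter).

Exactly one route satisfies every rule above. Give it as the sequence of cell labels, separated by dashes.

A - F - K - L - M - N

Moves only go right or down, so the column and row indices never decrease.
Route from A: down 2 to K, right 3 to N — 5 moves in all.
Check: all required cells visited.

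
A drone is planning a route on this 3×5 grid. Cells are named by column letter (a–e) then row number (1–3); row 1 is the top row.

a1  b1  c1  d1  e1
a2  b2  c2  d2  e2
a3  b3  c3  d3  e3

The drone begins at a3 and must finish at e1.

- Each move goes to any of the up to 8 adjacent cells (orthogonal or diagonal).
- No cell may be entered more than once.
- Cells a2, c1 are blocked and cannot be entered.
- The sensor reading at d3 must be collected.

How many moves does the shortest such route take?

5

Any route passes through d3 somewhere between a3 and e1. Summing Chebyshev distances along the two legs (a3 → d3 → e1) gives a lower bound of 3 + 2 = 5 moves.
A route of 5 moves achieves this: a3 → b2 → c2 → d3 → d2 → e1.
Since 5 matches the lower bound, it is optimal.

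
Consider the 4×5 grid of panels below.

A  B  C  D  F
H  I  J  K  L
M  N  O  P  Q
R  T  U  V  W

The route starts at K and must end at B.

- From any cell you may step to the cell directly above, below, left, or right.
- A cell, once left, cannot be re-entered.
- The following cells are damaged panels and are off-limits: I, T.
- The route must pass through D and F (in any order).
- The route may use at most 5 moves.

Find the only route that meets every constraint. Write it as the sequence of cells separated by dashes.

K - L - F - D - C - B

The 5-move cap with required stops at D, F leaves no slack for detours.
Route from K: right to L, up to F, 3× left (reaching B) — 5 moves in all.
Check: all required cells visited; 5 ≤ 5 moves.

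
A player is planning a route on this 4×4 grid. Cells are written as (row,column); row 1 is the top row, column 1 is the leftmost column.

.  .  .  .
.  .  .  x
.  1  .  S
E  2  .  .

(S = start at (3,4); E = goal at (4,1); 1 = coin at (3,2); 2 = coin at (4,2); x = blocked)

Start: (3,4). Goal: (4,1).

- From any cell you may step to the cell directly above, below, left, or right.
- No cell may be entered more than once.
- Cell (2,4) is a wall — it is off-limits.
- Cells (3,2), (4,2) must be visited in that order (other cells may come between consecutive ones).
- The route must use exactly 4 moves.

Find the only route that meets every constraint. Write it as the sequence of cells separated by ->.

The waypoints must appear in the order (3,2), (4,2), with no cell reused.
Route from (3,4): left 2 to (3,2), down 1 to (4,2), left 1 to (4,1) — 4 moves in all.
Check: order respected (1 at step 2, 2 at step 3); 4 moves as required.

(3,4) -> (3,3) -> (3,2) -> (4,2) -> (4,1)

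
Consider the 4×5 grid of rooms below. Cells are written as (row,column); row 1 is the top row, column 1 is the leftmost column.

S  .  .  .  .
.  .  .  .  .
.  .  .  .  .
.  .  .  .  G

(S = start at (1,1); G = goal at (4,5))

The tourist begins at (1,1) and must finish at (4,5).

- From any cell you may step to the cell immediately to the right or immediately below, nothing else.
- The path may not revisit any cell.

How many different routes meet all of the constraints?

A right/down-only route from (1,1) to (4,5) makes exactly 3 down-moves and 4 right-moves in some order.
With no other constraints that would be C(7,3) = 35 routes.
That gives 35 routes.

35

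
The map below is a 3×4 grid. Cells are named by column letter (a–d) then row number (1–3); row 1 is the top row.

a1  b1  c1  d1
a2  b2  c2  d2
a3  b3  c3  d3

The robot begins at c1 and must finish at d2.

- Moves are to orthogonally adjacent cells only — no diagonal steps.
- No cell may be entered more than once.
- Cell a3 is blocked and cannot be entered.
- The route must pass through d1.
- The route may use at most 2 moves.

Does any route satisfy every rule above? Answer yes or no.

One route that works: c1 → d1 → d2.

yes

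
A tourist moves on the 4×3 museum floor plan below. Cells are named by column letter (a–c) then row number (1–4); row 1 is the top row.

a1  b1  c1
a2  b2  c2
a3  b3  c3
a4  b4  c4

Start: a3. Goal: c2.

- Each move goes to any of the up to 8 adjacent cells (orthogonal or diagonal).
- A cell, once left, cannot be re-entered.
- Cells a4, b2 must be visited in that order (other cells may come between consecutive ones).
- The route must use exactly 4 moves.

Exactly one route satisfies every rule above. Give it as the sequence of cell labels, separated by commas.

a3, a4, b3, b2, c2

The waypoints must appear in the order a4, b2, with no cell reused.
Route from a3: down 1 to a4, up-right 1 to b3, up 1 to b2, right 1 to c2 — 4 moves in all.
Check: order respected (a4 at step 1, b2 at step 3); 4 moves as required.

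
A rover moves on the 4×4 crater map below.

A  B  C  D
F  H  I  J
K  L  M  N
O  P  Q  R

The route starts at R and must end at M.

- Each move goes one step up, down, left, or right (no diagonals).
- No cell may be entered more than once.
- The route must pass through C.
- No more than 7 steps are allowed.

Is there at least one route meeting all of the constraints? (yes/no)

One route that works: R → N → J → D → C → I → M.

yes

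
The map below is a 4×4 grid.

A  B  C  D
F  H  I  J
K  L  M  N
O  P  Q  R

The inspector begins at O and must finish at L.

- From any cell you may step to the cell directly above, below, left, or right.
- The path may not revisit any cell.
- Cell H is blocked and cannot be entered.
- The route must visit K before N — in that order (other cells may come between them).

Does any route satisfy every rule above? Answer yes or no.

One route that works: O → K → F → A → B → C → I → J → N → M → L.

yes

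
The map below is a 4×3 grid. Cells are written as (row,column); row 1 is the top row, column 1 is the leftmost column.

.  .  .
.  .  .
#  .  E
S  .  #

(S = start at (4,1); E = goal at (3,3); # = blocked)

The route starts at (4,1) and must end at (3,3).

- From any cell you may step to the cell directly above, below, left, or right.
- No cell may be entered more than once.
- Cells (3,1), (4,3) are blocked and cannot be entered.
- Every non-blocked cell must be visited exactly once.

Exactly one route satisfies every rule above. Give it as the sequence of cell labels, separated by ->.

Need to visit all 10 open cells exactly once, starting at (4,1) and ending at (3,3).
Cell (1,3) has only two open neighbours ((2,3) and (1,2)), so the path must pass straight through it: one of those is the cell it's entered from and the other is where it exits.
Route from (4,1): right to (4,2), 2× up (reaching (2,2)), left to (2,1), up to (1,1), 2× right (reaching (1,3)), 2× down (reaching (3,3)) — 9 moves in all.
Check: all 10 open cells covered.

(4,1) -> (4,2) -> (3,2) -> (2,2) -> (2,1) -> (1,1) -> (1,2) -> (1,3) -> (2,3) -> (3,3)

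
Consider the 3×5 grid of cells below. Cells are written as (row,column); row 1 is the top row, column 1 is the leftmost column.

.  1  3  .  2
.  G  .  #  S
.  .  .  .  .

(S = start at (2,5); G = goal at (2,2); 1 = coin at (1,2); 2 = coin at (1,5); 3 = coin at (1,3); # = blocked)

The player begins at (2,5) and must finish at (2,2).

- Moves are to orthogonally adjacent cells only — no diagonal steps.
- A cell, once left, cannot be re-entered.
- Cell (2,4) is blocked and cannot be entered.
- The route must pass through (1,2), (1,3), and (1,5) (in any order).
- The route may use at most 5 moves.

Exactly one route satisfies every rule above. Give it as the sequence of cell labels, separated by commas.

The budget equals the shortest possible length, so every move has to be on a shortest route through the required cells.
Route from (2,5): up to (1,5), 3× left (reaching (1,2)), down to (2,2) — 5 moves in all.
Check: all required cells visited; 5 ≤ 5 moves.

(2,5), (1,5), (1,4), (1,3), (1,2), (2,2)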